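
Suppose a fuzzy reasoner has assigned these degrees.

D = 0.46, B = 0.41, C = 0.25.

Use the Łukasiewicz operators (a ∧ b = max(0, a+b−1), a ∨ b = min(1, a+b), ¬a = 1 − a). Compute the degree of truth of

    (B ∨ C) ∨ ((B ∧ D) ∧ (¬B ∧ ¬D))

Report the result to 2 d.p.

B ∨ C = min(1, a+b) on (0.41, 0.25) = 0.66
B ∧ D = max(0, a+b−1) on (0.41, 0.46) = 0.00
¬B = 1 − 0.41 = 0.59
¬D = 1 − 0.46 = 0.54
¬B ∧ ¬D = max(0, a+b−1) on (0.59, 0.54) = 0.13
(B ∧ D) ∧ (¬B ∧ ¬D) = max(0, a+b−1) on (0.00, 0.13) = 0.00
(B ∨ C) ∨ ((B ∧ D) ∧ (¬B ∧ ¬D)) = min(1, a+b) on (0.66, 0.00) = 0.66

0.66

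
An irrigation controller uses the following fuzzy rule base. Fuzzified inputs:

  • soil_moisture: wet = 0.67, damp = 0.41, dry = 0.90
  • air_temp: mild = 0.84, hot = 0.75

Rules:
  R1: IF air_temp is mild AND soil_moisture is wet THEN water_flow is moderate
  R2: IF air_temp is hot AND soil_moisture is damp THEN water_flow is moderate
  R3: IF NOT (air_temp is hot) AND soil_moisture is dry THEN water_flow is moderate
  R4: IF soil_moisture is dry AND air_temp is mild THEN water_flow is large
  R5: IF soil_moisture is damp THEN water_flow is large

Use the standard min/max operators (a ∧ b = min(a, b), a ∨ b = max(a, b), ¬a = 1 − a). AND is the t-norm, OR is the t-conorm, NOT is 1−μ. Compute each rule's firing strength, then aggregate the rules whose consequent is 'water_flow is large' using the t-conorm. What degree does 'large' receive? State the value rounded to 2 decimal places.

R1: mild=0.84, wet=0.67; AND[min(a, b)] → w = 0.67
R2: hot=0.75, damp=0.41; AND[min(a, b)] → w = 0.41
R3: ¬hot=1−0.75=0.25, dry=0.90; AND[min(a, b)] → w = 0.25
R4: dry=0.90, mild=0.84; AND[min(a, b)] → w = 0.84
R5: damp=0.41 → w = 0.41
Rules with consequent 'large': {R4, R5} → strengths 0.84, 0.41
Aggregate via t-conorm [max(a, b)]: 0.84

0.84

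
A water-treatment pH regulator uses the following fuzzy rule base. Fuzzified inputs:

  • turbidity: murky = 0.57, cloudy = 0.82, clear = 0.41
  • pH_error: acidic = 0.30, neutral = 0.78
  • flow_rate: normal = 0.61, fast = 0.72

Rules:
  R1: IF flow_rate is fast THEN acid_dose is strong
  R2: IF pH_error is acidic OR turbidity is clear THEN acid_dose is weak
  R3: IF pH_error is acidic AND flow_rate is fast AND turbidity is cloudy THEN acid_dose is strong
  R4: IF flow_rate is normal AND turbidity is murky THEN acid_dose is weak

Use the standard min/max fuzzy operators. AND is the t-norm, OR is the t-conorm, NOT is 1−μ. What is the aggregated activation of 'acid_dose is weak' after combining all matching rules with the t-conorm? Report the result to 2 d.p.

0.57

R1: fast=0.72 → w = 0.72
R2: acidic=0.30, clear=0.41; OR[max(a, b)] → w = 0.41
R3: acidic=0.30, fast=0.72, cloudy=0.82; AND[min(a, b)] → w = 0.30
R4: normal=0.61, murky=0.57; AND[min(a, b)] → w = 0.57
Rules with consequent 'weak': {R2, R4} → strengths 0.41, 0.57
Aggregate via t-conorm [max(a, b)]: 0.57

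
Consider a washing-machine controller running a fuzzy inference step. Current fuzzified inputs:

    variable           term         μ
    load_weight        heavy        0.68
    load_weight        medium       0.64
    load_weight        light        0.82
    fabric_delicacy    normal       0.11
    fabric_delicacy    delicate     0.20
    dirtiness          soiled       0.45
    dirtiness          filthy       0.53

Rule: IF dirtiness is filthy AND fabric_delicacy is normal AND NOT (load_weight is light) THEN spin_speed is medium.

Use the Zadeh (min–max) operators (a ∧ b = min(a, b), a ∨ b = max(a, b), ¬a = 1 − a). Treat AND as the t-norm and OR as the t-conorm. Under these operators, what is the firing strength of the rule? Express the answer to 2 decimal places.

0.11

firing strength: filthy=0.53, normal=0.11, ¬light=1−0.82=0.18; AND[min(a, b)] → w = 0.11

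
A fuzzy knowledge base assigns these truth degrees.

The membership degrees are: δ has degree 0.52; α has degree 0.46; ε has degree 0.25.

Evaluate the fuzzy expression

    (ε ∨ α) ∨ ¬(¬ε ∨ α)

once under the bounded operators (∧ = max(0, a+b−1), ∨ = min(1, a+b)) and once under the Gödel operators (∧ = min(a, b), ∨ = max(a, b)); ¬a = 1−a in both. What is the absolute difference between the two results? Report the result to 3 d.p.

Under bounded:
  ε ∨ α = min(1, a+b) on (0.25, 0.46) = 0.71
  ¬ε = 1 − 0.25 = 0.75
  ¬ε ∨ α = min(1, a+b) on (0.75, 0.46) = 1.00
  ¬(¬ε ∨ α) = 1 − 1.00 = 0.00
  (ε ∨ α) ∨ ¬(¬ε ∨ α) = min(1, a+b) on (0.71, 0.00) = 0.71
  → value = 0.7100
Under Gödel:
  ε ∨ α = max(a, b) on (0.25, 0.46) = 0.46
  ¬ε = 1 − 0.25 = 0.75
  ¬ε ∨ α = max(a, b) on (0.75, 0.46) = 0.75
  ¬(¬ε ∨ α) = 1 − 0.75 = 0.25
  (ε ∨ α) ∨ ¬(¬ε ∨ α) = max(a, b) on (0.46, 0.25) = 0.46
  → value = 0.4600
|0.7100 − 0.4600| = 0.250

0.250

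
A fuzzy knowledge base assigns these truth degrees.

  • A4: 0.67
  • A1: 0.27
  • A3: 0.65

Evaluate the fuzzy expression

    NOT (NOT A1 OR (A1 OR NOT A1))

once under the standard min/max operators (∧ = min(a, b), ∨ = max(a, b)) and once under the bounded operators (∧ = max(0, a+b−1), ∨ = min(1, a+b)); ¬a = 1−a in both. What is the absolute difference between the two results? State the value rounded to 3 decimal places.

0.270

Under standard min/max:
  NOT A1 = 1 − 0.27 = 0.73
  NOT A1 = 1 − 0.27 = 0.73
  A1 OR NOT A1 = max(a, b) on (0.27, 0.73) = 0.73
  NOT A1 OR (A1 OR NOT A1) = max(a, b) on (0.73, 0.73) = 0.73
  NOT (NOT A1 OR (A1 OR NOT A1)) = 1 − 0.73 = 0.27
  → value = 0.2700
Under bounded:
  NOT A1 = 1 − 0.27 = 0.73
  NOT A1 = 1 − 0.27 = 0.73
  A1 OR NOT A1 = min(1, a+b) on (0.27, 0.73) = 1.00
  NOT A1 OR (A1 OR NOT A1) = min(1, a+b) on (0.73, 1.00) = 1.00
  NOT (NOT A1 OR (A1 OR NOT A1)) = 1 − 1.00 = 0.00
  → value = 0.0000
|0.2700 − 0.0000| = 0.270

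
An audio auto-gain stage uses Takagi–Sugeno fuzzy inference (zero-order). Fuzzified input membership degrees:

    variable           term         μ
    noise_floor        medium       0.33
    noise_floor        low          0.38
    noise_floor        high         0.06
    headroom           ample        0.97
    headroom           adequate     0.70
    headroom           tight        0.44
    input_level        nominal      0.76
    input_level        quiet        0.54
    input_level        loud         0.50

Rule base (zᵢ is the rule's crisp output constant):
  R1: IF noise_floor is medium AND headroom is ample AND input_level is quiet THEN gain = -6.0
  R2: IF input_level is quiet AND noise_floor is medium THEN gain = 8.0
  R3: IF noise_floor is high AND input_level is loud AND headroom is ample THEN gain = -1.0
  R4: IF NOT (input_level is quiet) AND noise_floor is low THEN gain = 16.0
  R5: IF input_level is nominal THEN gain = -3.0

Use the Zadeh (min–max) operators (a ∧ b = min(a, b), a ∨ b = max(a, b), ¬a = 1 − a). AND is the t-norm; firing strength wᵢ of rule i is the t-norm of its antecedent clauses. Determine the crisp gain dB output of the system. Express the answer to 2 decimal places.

R1 (z=-6.0): medium=0.33, ample=0.97, quiet=0.54; AND[min(a, b)] → w = 0.33
R2 (z=8.0): quiet=0.54, medium=0.33; AND[min(a, b)] → w = 0.33
R3 (z=-1.0): high=0.06, loud=0.50, ample=0.97; AND[min(a, b)] → w = 0.06
R4 (z=16.0): ¬quiet=1−0.54=0.46, low=0.38; AND[min(a, b)] → w = 0.38
R5 (z=-3.0): nominal=0.76 → w = 0.76
Weighted average = (0.33·-6.0 + 0.33·8.0 + 0.06·-1.0 + 0.38·16.0 + 0.76·-3.0) / (0.33 + 0.33 + 0.06 + 0.38 + 0.76)
  = 4.4000 / 1.8600 = 2.37

2.37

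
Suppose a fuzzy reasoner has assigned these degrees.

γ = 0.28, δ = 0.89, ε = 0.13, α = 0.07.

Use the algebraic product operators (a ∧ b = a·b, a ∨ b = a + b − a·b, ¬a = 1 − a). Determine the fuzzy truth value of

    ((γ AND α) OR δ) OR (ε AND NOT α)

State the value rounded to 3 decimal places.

γ AND α = a·b on (0.2800, 0.0700) = 0.0196
(γ AND α) OR δ = a + b − a·b on (0.0196, 0.8900) = 0.8922
NOT α = 1 − 0.0700 = 0.9300
ε AND NOT α = a·b on (0.1300, 0.9300) = 0.1209
((γ AND α) OR δ) OR (ε AND NOT α) = a + b − a·b on (0.8922, 0.1209) = 0.9052

0.905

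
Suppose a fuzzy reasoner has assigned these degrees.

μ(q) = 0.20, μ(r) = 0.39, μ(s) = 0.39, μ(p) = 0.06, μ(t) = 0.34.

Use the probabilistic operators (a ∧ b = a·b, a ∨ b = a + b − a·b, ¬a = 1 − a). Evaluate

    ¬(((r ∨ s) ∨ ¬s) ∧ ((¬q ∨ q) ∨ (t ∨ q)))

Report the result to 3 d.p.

r ∨ s = a + b − a·b on (0.3900, 0.3900) = 0.6279
¬s = 1 − 0.3900 = 0.6100
(r ∨ s) ∨ ¬s = a + b − a·b on (0.6279, 0.6100) = 0.8549
¬q = 1 − 0.2000 = 0.8000
¬q ∨ q = a + b − a·b on (0.8000, 0.2000) = 0.8400
t ∨ q = a + b − a·b on (0.3400, 0.2000) = 0.4720
(¬q ∨ q) ∨ (t ∨ q) = a + b − a·b on (0.8400, 0.4720) = 0.9155
((r ∨ s) ∨ ¬s) ∧ ((¬q ∨ q) ∨ (t ∨ q)) = a·b on (0.8549, 0.9155) = 0.7827
¬(((r ∨ s) ∨ ¬s) ∧ ((¬q ∨ q) ∨ (t ∨ q))) = 1 − 0.7827 = 0.2173

0.217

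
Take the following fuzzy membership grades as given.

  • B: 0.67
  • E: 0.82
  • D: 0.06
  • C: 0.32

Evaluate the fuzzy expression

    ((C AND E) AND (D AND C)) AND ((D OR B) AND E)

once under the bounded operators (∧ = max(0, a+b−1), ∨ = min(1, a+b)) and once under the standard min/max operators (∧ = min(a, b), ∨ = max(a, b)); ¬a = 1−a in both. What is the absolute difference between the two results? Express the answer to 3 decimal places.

Under bounded:
  C AND E = max(0, a+b−1) on (0.32, 0.82) = 0.14
  D AND C = max(0, a+b−1) on (0.06, 0.32) = 0.00
  (C AND E) AND (D AND C) = max(0, a+b−1) on (0.14, 0.00) = 0.00
  D OR B = min(1, a+b) on (0.06, 0.67) = 0.73
  (D OR B) AND E = max(0, a+b−1) on (0.73, 0.82) = 0.55
  ((C AND E) AND (D AND C)) AND ((D OR B) AND E) = max(0, a+b−1) on (0.00, 0.55) = 0.00
  → value = 0.0000
Under standard min/max:
  C AND E = min(a, b) on (0.32, 0.82) = 0.32
  D AND C = min(a, b) on (0.06, 0.32) = 0.06
  (C AND E) AND (D AND C) = min(a, b) on (0.32, 0.06) = 0.06
  D OR B = max(a, b) on (0.06, 0.67) = 0.67
  (D OR B) AND E = min(a, b) on (0.67, 0.82) = 0.67
  ((C AND E) AND (D AND C)) AND ((D OR B) AND E) = min(a, b) on (0.06, 0.67) = 0.06
  → value = 0.0600
|0.0000 − 0.0600| = 0.060

0.060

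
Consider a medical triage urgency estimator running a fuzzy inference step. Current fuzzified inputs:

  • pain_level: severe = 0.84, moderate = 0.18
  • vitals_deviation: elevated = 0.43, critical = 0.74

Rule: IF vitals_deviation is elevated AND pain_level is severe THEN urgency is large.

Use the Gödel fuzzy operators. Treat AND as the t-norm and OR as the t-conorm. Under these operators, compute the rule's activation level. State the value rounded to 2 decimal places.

firing strength: elevated=0.43, severe=0.84; AND[min(a, b)] → w = 0.43

0.43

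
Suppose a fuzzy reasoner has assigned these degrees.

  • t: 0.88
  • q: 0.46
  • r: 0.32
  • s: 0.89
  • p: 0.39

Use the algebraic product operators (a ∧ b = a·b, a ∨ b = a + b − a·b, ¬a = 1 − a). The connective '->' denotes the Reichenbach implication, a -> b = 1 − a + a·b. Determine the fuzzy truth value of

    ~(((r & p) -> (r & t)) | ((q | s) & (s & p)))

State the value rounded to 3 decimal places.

r & p = a·b on (0.3200, 0.3900) = 0.1248
r & t = a·b on (0.3200, 0.8800) = 0.2816
(r & p) -> (r & t)  [Reichenbach: 1 − a + a·b] with a=0.1248, b=0.2816 → 0.9103
q | s = a + b − a·b on (0.4600, 0.8900) = 0.9406
s & p = a·b on (0.8900, 0.3900) = 0.3471
(q | s) & (s & p) = a·b on (0.9406, 0.3471) = 0.3265
((r & p) -> (r & t)) | ((q | s) & (s & p)) = a + b − a·b on (0.9103, 0.3265) = 0.9396
~(((r & p) -> (r & t)) | ((q | s) & (s & p))) = 1 − 0.9396 = 0.0604

0.060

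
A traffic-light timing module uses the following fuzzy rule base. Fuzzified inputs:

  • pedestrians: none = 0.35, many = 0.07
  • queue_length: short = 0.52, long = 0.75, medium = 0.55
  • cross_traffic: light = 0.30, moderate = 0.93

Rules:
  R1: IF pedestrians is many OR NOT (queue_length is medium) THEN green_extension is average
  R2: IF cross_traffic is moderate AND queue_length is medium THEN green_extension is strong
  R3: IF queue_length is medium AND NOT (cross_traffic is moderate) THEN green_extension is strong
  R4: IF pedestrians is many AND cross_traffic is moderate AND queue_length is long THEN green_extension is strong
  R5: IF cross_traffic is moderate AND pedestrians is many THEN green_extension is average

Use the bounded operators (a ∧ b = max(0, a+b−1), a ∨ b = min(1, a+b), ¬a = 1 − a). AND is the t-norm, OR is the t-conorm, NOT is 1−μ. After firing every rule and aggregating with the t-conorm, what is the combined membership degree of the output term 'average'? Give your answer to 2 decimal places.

0.52

R1: many=0.07, ¬medium=1−0.55=0.45; OR[min(1, a+b)] → w = 0.52
R2: moderate=0.93, medium=0.55; AND[max(0, a+b−1)] → w = 0.48
R3: medium=0.55, ¬moderate=1−0.93=0.07; AND[max(0, a+b−1)] → w = 0.00
R4: many=0.07, moderate=0.93, long=0.75; AND[max(0, a+b−1)] → w = 0.00
R5: moderate=0.93, many=0.07; AND[max(0, a+b−1)] → w = 0.00
Rules with consequent 'average': {R1, R5} → strengths 0.52, 0.00
Aggregate via t-conorm [min(1, a+b)]: 0.52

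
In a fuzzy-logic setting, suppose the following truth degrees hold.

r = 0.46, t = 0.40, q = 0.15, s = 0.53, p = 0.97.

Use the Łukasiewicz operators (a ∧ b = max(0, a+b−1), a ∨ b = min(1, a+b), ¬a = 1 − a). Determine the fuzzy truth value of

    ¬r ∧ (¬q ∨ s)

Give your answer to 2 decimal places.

¬r = 1 − 0.46 = 0.54
¬q = 1 − 0.15 = 0.85
¬q ∨ s = min(1, a+b) on (0.85, 0.53) = 1.00
¬r ∧ (¬q ∨ s) = max(0, a+b−1) on (0.54, 1.00) = 0.54

0.54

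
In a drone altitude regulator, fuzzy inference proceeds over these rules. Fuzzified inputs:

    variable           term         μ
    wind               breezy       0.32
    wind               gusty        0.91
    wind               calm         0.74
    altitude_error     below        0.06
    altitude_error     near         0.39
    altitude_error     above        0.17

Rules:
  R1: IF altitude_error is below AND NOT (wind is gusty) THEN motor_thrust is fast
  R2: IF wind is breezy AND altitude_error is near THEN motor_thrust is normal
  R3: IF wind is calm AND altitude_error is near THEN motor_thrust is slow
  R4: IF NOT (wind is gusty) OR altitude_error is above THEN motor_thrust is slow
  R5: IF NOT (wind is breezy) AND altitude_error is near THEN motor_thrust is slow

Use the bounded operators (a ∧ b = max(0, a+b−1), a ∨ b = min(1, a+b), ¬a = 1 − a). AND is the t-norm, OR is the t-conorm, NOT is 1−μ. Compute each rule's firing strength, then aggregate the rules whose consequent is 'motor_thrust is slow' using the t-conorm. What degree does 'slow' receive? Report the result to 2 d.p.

0.46

R1: below=0.06, ¬gusty=1−0.91=0.09; AND[max(0, a+b−1)] → w = 0.00
R2: breezy=0.32, near=0.39; AND[max(0, a+b−1)] → w = 0.00
R3: calm=0.74, near=0.39; AND[max(0, a+b−1)] → w = 0.13
R4: ¬gusty=1−0.91=0.09, above=0.17; OR[min(1, a+b)] → w = 0.26
R5: ¬breezy=1−0.32=0.68, near=0.39; AND[max(0, a+b−1)] → w = 0.07
Rules with consequent 'slow': {R3, R4, R5} → strengths 0.13, 0.26, 0.07
Aggregate via t-conorm [min(1, a+b)]: 0.46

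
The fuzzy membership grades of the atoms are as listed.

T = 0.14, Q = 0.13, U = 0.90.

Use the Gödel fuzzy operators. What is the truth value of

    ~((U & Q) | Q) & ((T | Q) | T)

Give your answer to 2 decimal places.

U & Q = min(a, b) on (0.90, 0.13) = 0.13
(U & Q) | Q = max(a, b) on (0.13, 0.13) = 0.13
~((U & Q) | Q) = 1 − 0.13 = 0.87
T | Q = max(a, b) on (0.14, 0.13) = 0.14
(T | Q) | T = max(a, b) on (0.14, 0.14) = 0.14
~((U & Q) | Q) & ((T | Q) | T) = min(a, b) on (0.87, 0.14) = 0.14

0.14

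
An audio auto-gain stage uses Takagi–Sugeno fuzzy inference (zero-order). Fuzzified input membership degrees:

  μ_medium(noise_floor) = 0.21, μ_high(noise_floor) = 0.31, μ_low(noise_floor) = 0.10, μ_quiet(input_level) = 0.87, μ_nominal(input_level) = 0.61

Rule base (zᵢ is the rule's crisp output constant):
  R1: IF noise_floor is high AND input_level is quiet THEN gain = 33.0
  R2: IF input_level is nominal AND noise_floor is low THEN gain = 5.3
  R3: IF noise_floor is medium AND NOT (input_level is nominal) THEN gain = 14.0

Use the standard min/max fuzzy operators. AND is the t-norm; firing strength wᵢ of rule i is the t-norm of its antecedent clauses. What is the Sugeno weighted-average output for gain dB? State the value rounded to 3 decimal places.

22.097

R1 (z=33.0): high=0.31, quiet=0.87; AND[min(a, b)] → w = 0.31
R2 (z=5.3): nominal=0.61, low=0.10; AND[min(a, b)] → w = 0.10
R3 (z=14.0): medium=0.21, ¬nominal=1−0.61=0.39; AND[min(a, b)] → w = 0.21
Weighted average = (0.31·33.0 + 0.10·5.3 + 0.21·14.0) / (0.31 + 0.10 + 0.21)
  = 13.7000 / 0.6200 = 22.097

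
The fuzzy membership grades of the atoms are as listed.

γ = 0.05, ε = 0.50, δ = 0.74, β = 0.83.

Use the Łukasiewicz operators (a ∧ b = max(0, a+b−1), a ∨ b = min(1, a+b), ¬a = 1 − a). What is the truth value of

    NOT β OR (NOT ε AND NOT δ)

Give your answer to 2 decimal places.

NOT β = 1 − 0.83 = 0.17
NOT ε = 1 − 0.50 = 0.50
NOT δ = 1 − 0.74 = 0.26
NOT ε AND NOT δ = max(0, a+b−1) on (0.50, 0.26) = 0.00
NOT β OR (NOT ε AND NOT δ) = min(1, a+b) on (0.17, 0.00) = 0.17

0.17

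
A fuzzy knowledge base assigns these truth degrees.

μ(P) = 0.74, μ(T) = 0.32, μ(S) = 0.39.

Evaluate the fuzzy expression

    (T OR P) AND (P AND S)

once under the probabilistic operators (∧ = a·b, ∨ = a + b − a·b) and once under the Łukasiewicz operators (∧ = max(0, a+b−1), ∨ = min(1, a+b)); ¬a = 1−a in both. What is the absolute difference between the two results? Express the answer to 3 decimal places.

Under probabilistic:
  T OR P = a + b − a·b on (0.3200, 0.7400) = 0.8232
  P AND S = a·b on (0.7400, 0.3900) = 0.2886
  (T OR P) AND (P AND S) = a·b on (0.8232, 0.2886) = 0.2376
  → value = 0.2376
Under Łukasiewicz:
  T OR P = min(1, a+b) on (0.32, 0.74) = 1.00
  P AND S = max(0, a+b−1) on (0.74, 0.39) = 0.13
  (T OR P) AND (P AND S) = max(0, a+b−1) on (1.00, 0.13) = 0.13
  → value = 0.1300
|0.2376 − 0.1300| = 0.108

0.108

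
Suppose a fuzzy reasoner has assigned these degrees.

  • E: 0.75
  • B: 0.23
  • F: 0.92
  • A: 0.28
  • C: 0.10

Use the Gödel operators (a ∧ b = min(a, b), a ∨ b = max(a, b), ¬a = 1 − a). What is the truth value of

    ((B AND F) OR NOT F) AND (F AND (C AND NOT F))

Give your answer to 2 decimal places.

0.08

B AND F = min(a, b) on (0.23, 0.92) = 0.23
NOT F = 1 − 0.92 = 0.08
(B AND F) OR NOT F = max(a, b) on (0.23, 0.08) = 0.23
NOT F = 1 − 0.92 = 0.08
C AND NOT F = min(a, b) on (0.10, 0.08) = 0.08
F AND (C AND NOT F) = min(a, b) on (0.92, 0.08) = 0.08
((B AND F) OR NOT F) AND (F AND (C AND NOT F)) = min(a, b) on (0.23, 0.08) = 0.08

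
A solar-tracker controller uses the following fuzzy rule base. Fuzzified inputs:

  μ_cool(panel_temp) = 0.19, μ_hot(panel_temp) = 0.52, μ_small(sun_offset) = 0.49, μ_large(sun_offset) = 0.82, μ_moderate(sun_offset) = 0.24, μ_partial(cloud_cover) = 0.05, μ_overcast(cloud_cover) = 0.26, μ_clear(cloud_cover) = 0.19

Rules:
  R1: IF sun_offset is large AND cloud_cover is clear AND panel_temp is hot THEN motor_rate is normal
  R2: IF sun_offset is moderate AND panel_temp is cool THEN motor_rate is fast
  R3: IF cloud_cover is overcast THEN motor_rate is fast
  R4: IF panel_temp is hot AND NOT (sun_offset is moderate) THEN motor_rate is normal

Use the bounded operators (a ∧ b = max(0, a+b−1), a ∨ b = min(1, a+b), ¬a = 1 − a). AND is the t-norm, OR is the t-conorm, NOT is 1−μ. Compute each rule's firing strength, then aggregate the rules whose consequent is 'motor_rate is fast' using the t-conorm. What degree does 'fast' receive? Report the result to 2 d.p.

R1: large=0.82, clear=0.19, hot=0.52; AND[max(0, a+b−1)] → w = 0.00
R2: moderate=0.24, cool=0.19; AND[max(0, a+b−1)] → w = 0.00
R3: overcast=0.26 → w = 0.26
R4: hot=0.52, ¬moderate=1−0.24=0.76; AND[max(0, a+b−1)] → w = 0.28
Rules with consequent 'fast': {R2, R3} → strengths 0.00, 0.26
Aggregate via t-conorm [min(1, a+b)]: 0.26

0.26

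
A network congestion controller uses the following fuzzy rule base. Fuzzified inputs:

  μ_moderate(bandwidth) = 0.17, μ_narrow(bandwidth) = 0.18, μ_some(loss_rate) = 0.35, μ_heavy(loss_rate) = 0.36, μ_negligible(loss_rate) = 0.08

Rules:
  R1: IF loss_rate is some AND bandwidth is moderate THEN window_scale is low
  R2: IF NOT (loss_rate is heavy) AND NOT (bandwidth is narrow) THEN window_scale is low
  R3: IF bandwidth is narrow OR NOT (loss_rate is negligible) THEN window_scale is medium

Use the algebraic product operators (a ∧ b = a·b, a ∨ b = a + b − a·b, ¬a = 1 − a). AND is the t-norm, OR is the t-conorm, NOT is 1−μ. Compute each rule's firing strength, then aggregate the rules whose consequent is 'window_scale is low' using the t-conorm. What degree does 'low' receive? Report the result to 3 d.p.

R1: some=0.35, moderate=0.17; AND[a·b] → w = 0.0595
R2: ¬heavy=1−0.36=0.64, ¬narrow=1−0.18=0.82; AND[a·b] → w = 0.5248
R3: narrow=0.18, ¬negligible=1−0.08=0.92; OR[a + b − a·b] → w = 0.9344
Rules with consequent 'low': {R1, R2} → strengths 0.0595, 0.5248
Aggregate via t-conorm [a + b − a·b]: 0.5531

0.553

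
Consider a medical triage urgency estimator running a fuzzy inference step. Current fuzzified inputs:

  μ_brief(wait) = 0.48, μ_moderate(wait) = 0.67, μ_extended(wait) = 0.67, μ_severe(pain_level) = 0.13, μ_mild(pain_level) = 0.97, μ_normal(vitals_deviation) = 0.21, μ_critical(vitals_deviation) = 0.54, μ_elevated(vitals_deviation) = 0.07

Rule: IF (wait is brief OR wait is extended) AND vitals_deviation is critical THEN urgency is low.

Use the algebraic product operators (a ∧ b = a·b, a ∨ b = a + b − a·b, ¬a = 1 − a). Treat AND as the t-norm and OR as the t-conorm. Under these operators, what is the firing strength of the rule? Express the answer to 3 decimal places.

firing strength: (brief=0.48 OR extended=0.67) = 0.8284; AND[a·b] with critical=0.54 → w = 0.4473

0.447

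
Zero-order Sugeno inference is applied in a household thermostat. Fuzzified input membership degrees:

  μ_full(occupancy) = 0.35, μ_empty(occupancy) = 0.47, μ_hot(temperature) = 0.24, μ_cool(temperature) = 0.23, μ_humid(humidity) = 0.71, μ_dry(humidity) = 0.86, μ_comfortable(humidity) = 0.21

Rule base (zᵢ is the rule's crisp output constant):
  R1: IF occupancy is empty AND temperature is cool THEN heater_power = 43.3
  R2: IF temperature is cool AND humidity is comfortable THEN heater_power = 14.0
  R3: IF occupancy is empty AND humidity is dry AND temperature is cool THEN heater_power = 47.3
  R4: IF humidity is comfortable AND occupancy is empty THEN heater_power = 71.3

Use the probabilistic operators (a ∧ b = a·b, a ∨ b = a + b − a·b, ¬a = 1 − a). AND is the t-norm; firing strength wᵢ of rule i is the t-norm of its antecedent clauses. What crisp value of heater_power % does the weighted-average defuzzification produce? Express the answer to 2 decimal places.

48.24

R1 (z=43.3): empty=0.47, cool=0.23; AND[a·b] → w = 0.1081
R2 (z=14.0): cool=0.23, comfortable=0.21; AND[a·b] → w = 0.0483
R3 (z=47.3): empty=0.47, dry=0.86, cool=0.23; AND[a·b] → w = 0.0930
R4 (z=71.3): comfortable=0.21, empty=0.47; AND[a·b] → w = 0.0987
Weighted average = (0.1081·43.3 + 0.0483·14.0 + 0.0930·47.3 + 0.0987·71.3) / (0.1081 + 0.0483 + 0.0930 + 0.0987)
  = 16.7915 / 0.3481 = 48.24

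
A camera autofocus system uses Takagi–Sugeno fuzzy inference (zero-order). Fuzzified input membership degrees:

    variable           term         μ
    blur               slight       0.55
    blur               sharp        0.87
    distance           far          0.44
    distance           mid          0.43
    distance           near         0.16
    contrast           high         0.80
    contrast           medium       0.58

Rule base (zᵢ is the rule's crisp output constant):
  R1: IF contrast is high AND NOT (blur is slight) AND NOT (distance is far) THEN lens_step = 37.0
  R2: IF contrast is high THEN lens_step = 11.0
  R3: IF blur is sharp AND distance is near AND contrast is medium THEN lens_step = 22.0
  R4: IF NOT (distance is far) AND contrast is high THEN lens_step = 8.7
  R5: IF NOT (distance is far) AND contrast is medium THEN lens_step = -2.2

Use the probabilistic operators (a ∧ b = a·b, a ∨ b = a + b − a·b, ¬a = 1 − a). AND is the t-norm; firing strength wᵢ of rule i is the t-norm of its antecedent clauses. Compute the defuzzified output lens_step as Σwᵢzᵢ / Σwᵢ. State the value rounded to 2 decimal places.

11.44

R1 (z=37.0): high=0.80, ¬slight=1−0.55=0.45, ¬far=1−0.44=0.56; AND[a·b] → w = 0.2016
R2 (z=11.0): high=0.80 → w = 0.8000
R3 (z=22.0): sharp=0.87, near=0.16, medium=0.58; AND[a·b] → w = 0.0807
R4 (z=8.7): ¬far=1−0.44=0.56, high=0.80; AND[a·b] → w = 0.4480
R5 (z=-2.2): ¬far=1−0.44=0.56, medium=0.58; AND[a·b] → w = 0.3248
Weighted average = (0.2016·37.0 + 0.8000·11.0 + 0.0807·22.0 + 0.4480·8.7 + 0.3248·-2.2) / (0.2016 + 0.8000 + 0.0807 + 0.4480 + 0.3248)
  = 21.2184 / 1.8551 = 11.44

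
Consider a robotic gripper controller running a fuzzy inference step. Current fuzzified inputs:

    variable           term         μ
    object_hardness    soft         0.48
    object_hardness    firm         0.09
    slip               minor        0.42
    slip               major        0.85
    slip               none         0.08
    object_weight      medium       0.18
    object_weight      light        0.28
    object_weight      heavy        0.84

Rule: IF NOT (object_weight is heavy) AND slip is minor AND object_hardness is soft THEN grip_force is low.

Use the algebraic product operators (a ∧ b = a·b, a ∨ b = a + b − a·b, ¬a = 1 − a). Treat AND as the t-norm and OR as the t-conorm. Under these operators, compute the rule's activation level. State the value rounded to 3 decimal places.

0.032

firing strength: ¬heavy=1−0.84=0.16, minor=0.42, soft=0.48; AND[a·b] → w = 0.0323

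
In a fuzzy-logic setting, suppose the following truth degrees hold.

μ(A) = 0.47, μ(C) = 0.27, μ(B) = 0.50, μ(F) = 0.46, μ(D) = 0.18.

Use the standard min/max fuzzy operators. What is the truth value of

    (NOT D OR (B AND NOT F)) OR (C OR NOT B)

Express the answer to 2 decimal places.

NOT D = 1 − 0.18 = 0.82
NOT F = 1 − 0.46 = 0.54
B AND NOT F = min(a, b) on (0.50, 0.54) = 0.50
NOT D OR (B AND NOT F) = max(a, b) on (0.82, 0.50) = 0.82
NOT B = 1 − 0.50 = 0.50
C OR NOT B = max(a, b) on (0.27, 0.50) = 0.50
(NOT D OR (B AND NOT F)) OR (C OR NOT B) = max(a, b) on (0.82, 0.50) = 0.82

0.82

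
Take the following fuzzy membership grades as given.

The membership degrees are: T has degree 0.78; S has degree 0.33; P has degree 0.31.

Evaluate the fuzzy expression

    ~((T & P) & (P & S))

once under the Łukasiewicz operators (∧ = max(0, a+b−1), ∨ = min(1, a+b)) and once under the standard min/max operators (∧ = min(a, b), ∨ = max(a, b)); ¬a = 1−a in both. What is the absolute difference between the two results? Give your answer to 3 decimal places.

0.310

Under Łukasiewicz:
  T & P = max(0, a+b−1) on (0.78, 0.31) = 0.09
  P & S = max(0, a+b−1) on (0.31, 0.33) = 0.00
  (T & P) & (P & S) = max(0, a+b−1) on (0.09, 0.00) = 0.00
  ~((T & P) & (P & S)) = 1 − 0.00 = 1.00
  → value = 1.0000
Under standard min/max:
  T & P = min(a, b) on (0.78, 0.31) = 0.31
  P & S = min(a, b) on (0.31, 0.33) = 0.31
  (T & P) & (P & S) = min(a, b) on (0.31, 0.31) = 0.31
  ~((T & P) & (P & S)) = 1 − 0.31 = 0.69
  → value = 0.6900
|1.0000 − 0.6900| = 0.310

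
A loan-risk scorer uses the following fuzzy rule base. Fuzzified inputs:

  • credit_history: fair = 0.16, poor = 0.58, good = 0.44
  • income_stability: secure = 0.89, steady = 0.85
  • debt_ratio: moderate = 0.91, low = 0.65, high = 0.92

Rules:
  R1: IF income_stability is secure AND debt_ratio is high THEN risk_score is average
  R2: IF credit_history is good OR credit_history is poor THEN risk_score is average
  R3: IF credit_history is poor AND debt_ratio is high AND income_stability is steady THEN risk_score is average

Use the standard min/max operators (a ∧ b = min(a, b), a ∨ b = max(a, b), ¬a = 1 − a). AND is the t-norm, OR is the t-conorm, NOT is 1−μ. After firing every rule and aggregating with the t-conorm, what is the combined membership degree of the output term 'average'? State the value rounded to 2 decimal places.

R1: secure=0.89, high=0.92; AND[min(a, b)] → w = 0.89
R2: good=0.44, poor=0.58; OR[max(a, b)] → w = 0.58
R3: poor=0.58, high=0.92, steady=0.85; AND[min(a, b)] → w = 0.58
Rules with consequent 'average': {R1, R2, R3} → strengths 0.89, 0.58, 0.58
Aggregate via t-conorm [max(a, b)]: 0.89

0.89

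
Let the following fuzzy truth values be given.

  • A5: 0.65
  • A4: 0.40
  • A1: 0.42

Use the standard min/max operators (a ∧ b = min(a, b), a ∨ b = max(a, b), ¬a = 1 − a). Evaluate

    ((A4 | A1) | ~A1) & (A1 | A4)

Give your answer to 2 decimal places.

A4 | A1 = max(a, b) on (0.40, 0.42) = 0.42
~A1 = 1 − 0.42 = 0.58
(A4 | A1) | ~A1 = max(a, b) on (0.42, 0.58) = 0.58
A1 | A4 = max(a, b) on (0.42, 0.40) = 0.42
((A4 | A1) | ~A1) & (A1 | A4) = min(a, b) on (0.58, 0.42) = 0.42

0.42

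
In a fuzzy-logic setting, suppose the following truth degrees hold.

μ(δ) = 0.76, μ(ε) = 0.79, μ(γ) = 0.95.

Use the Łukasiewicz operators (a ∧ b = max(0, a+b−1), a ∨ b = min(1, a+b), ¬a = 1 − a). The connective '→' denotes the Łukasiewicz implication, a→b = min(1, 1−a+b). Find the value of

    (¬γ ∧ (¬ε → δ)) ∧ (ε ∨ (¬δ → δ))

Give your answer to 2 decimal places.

0.05

¬γ = 1 − 0.95 = 0.05
¬ε = 1 − 0.79 = 0.21
¬ε → δ  [Łukasiewicz: min(1, 1−a+b)] with a=0.21, b=0.76 → 1.00
¬γ ∧ (¬ε → δ) = max(0, a+b−1) on (0.05, 1.00) = 0.05
¬δ = 1 − 0.76 = 0.24
¬δ → δ  [Łukasiewicz: min(1, 1−a+b)] with a=0.24, b=0.76 → 1.00
ε ∨ (¬δ → δ) = min(1, a+b) on (0.79, 1.00) = 1.00
(¬γ ∧ (¬ε → δ)) ∧ (ε ∨ (¬δ → δ)) = max(0, a+b−1) on (0.05, 1.00) = 0.05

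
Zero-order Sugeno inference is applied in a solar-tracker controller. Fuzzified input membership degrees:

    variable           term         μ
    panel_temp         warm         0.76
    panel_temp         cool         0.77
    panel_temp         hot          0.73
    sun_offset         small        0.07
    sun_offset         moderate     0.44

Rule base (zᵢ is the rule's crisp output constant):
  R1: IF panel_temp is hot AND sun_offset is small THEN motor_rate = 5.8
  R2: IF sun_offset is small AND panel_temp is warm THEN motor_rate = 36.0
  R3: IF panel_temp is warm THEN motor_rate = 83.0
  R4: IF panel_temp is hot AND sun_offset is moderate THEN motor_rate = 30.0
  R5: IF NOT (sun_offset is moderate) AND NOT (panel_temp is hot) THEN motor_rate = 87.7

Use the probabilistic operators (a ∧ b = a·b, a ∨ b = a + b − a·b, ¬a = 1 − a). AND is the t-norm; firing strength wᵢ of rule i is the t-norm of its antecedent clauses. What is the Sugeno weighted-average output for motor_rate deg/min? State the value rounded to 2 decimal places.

R1 (z=5.8): hot=0.73, small=0.07; AND[a·b] → w = 0.0511
R2 (z=36.0): small=0.07, warm=0.76; AND[a·b] → w = 0.0532
R3 (z=83.0): warm=0.76 → w = 0.7600
R4 (z=30.0): hot=0.73, moderate=0.44; AND[a·b] → w = 0.3212
R5 (z=87.7): ¬moderate=1−0.44=0.56, ¬hot=1−0.73=0.27; AND[a·b] → w = 0.1512
Weighted average = (0.0511·5.8 + 0.0532·36.0 + 0.7600·83.0 + 0.3212·30.0 + 0.1512·87.7) / (0.0511 + 0.0532 + 0.7600 + 0.3212 + 0.1512)
  = 88.1878 / 1.3367 = 65.97

65.97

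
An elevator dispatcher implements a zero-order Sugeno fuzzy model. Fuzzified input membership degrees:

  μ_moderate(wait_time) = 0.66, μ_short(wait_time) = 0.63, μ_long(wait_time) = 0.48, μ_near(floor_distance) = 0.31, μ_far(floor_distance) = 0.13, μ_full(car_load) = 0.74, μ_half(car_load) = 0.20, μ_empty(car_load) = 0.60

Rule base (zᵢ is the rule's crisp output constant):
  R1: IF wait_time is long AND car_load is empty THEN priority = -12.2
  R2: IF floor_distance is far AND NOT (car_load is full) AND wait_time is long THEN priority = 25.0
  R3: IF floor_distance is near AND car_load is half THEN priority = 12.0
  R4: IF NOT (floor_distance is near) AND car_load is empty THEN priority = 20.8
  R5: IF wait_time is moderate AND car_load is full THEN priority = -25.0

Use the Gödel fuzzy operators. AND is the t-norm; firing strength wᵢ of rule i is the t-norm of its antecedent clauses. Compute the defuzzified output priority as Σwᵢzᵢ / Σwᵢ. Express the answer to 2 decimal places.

R1 (z=-12.2): long=0.48, empty=0.60; AND[min(a, b)] → w = 0.48
R2 (z=25.0): far=0.13, ¬full=1−0.74=0.26, long=0.48; AND[min(a, b)] → w = 0.13
R3 (z=12.0): near=0.31, half=0.20; AND[min(a, b)] → w = 0.20
R4 (z=20.8): ¬near=1−0.31=0.69, empty=0.60; AND[min(a, b)] → w = 0.60
R5 (z=-25.0): moderate=0.66, full=0.74; AND[min(a, b)] → w = 0.66
Weighted average = (0.48·-12.2 + 0.13·25.0 + 0.20·12.0 + 0.60·20.8 + 0.66·-25.0) / (0.48 + 0.13 + 0.20 + 0.60 + 0.66)
  = -4.2260 / 2.0700 = -2.04

-2.04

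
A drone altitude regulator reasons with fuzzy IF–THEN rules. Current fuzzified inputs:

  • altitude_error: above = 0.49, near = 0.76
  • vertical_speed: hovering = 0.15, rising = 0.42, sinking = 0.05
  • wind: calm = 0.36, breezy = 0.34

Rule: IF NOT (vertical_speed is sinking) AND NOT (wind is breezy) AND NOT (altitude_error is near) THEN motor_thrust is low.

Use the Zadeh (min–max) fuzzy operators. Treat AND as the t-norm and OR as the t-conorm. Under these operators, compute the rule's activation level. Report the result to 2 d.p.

firing strength: ¬sinking=1−0.05=0.95, ¬breezy=1−0.34=0.66, ¬near=1−0.76=0.24; AND[min(a, b)] → w = 0.24

0.24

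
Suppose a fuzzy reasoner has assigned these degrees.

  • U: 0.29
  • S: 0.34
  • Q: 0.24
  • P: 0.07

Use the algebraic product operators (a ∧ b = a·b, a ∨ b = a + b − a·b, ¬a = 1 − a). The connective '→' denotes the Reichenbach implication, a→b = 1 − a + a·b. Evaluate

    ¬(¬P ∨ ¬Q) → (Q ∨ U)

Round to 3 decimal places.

0.991

¬P = 1 − 0.0700 = 0.9300
¬Q = 1 − 0.2400 = 0.7600
¬P ∨ ¬Q = a + b − a·b on (0.9300, 0.7600) = 0.9832
¬(¬P ∨ ¬Q) = 1 − 0.9832 = 0.0168
Q ∨ U = a + b − a·b on (0.2400, 0.2900) = 0.4604
¬(¬P ∨ ¬Q) → (Q ∨ U)  [Reichenbach: 1 − a + a·b] with a=0.0168, b=0.4604 → 0.9909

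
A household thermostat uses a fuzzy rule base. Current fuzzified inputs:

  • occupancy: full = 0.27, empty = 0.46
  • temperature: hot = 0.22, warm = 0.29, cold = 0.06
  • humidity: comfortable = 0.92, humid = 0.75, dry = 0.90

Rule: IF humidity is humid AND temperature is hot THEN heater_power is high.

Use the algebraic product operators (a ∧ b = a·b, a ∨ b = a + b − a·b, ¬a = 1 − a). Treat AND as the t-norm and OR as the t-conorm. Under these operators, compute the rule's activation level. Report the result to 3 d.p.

0.165

firing strength: humid=0.75, hot=0.22; AND[a·b] → w = 0.1650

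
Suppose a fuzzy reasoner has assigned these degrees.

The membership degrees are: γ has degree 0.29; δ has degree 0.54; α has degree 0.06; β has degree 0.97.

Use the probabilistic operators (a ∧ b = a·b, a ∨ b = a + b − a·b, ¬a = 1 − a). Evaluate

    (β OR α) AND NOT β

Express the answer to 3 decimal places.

0.029

β OR α = a + b − a·b on (0.9700, 0.0600) = 0.9718
NOT β = 1 − 0.9700 = 0.0300
(β OR α) AND NOT β = a·b on (0.9718, 0.0300) = 0.0292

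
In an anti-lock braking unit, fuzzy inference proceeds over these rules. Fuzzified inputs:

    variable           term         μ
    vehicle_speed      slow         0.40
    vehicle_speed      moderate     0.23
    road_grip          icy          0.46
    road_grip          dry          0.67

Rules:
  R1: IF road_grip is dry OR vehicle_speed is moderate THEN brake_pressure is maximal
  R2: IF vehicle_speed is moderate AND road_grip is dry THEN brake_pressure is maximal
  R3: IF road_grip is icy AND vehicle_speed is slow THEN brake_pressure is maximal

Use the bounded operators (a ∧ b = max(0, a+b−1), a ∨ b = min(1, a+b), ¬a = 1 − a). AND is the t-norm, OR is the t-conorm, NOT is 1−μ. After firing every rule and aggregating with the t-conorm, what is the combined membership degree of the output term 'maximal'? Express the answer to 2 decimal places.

0.90

R1: dry=0.67, moderate=0.23; OR[min(1, a+b)] → w = 0.90
R2: moderate=0.23, dry=0.67; AND[max(0, a+b−1)] → w = 0.00
R3: icy=0.46, slow=0.40; AND[max(0, a+b−1)] → w = 0.00
Rules with consequent 'maximal': {R1, R2, R3} → strengths 0.90, 0.00, 0.00
Aggregate via t-conorm [min(1, a+b)]: 0.90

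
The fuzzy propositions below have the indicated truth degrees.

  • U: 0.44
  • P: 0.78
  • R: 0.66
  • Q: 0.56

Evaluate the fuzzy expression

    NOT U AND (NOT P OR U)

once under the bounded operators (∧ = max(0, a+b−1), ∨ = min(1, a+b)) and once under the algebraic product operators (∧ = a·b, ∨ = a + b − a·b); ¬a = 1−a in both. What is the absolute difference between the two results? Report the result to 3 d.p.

0.095

Under bounded:
  NOT U = 1 − 0.44 = 0.56
  NOT P = 1 − 0.78 = 0.22
  NOT P OR U = min(1, a+b) on (0.22, 0.44) = 0.66
  NOT U AND (NOT P OR U) = max(0, a+b−1) on (0.56, 0.66) = 0.22
  → value = 0.2200
Under algebraic product:
  NOT U = 1 − 0.4400 = 0.5600
  NOT P = 1 − 0.7800 = 0.2200
  NOT P OR U = a + b − a·b on (0.2200, 0.4400) = 0.5632
  NOT U AND (NOT P OR U) = a·b on (0.5600, 0.5632) = 0.3154
  → value = 0.3154
|0.2200 − 0.3154| = 0.095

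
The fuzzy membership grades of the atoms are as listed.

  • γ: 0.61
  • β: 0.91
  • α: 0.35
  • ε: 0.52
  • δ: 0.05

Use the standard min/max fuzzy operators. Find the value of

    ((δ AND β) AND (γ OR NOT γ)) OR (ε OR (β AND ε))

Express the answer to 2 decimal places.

0.52

δ AND β = min(a, b) on (0.05, 0.91) = 0.05
NOT γ = 1 − 0.61 = 0.39
γ OR NOT γ = max(a, b) on (0.61, 0.39) = 0.61
(δ AND β) AND (γ OR NOT γ) = min(a, b) on (0.05, 0.61) = 0.05
β AND ε = min(a, b) on (0.91, 0.52) = 0.52
ε OR (β AND ε) = max(a, b) on (0.52, 0.52) = 0.52
((δ AND β) AND (γ OR NOT γ)) OR (ε OR (β AND ε)) = max(a, b) on (0.05, 0.52) = 0.52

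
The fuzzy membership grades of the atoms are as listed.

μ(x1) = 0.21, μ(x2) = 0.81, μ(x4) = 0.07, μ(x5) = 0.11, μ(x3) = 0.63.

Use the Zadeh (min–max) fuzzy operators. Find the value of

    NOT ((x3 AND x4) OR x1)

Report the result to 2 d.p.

x3 AND x4 = min(a, b) on (0.63, 0.07) = 0.07
(x3 AND x4) OR x1 = max(a, b) on (0.07, 0.21) = 0.21
NOT ((x3 AND x4) OR x1) = 1 − 0.21 = 0.79

0.79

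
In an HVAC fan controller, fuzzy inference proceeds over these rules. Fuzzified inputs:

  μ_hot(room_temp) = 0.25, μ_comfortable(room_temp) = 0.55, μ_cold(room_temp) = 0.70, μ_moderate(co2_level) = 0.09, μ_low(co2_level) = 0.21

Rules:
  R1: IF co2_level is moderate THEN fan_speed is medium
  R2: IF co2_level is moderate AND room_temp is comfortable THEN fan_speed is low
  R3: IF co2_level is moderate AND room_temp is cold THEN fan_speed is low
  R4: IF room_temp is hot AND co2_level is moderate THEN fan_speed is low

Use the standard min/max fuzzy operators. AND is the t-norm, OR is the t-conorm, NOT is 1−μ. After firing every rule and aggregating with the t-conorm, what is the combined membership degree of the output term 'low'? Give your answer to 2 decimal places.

R1: moderate=0.09 → w = 0.09
R2: moderate=0.09, comfortable=0.55; AND[min(a, b)] → w = 0.09
R3: moderate=0.09, cold=0.70; AND[min(a, b)] → w = 0.09
R4: hot=0.25, moderate=0.09; AND[min(a, b)] → w = 0.09
Rules with consequent 'low': {R2, R3, R4} → strengths 0.09, 0.09, 0.09
Aggregate via t-conorm [max(a, b)]: 0.09

0.09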